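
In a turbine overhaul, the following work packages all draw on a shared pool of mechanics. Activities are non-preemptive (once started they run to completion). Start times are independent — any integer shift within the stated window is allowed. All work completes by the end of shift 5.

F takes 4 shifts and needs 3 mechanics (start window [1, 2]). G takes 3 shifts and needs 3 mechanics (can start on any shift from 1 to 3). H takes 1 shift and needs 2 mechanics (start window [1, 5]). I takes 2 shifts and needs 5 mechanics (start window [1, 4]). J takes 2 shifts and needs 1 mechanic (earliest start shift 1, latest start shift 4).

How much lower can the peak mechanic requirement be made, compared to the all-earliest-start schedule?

Early-start peak: s1:14  s2:12  s3:6  s4:3  s5:0 ⇒ 14.
Leveled (F@1, G@1, H@1, I@4, J@2): s1:8  s2:7  s3:7  s4:8  s5:5 ⇒ 8.
Reduction 14 − 8 = 6.

6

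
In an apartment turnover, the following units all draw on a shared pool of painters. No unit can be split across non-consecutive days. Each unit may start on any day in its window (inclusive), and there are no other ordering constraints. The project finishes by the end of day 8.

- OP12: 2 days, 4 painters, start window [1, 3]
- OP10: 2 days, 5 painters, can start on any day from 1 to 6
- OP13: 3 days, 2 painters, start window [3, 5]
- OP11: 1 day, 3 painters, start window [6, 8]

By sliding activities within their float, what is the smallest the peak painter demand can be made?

5

Early-start (OP12@1, OP10@1, OP13@3, OP11@6) gives peak 9: d1:9  d2:9  d3:2  d4:2  d5:2  d6:3  d7:0  d8:0.
Shift OP10→3, OP13→5.
Schedule OP12@1, OP10@3, OP13@5, OP11@6: d1:4  d2:4  d3:5  d4:5  d5:2  d6:5  d7:2  d8:0 — peak 5.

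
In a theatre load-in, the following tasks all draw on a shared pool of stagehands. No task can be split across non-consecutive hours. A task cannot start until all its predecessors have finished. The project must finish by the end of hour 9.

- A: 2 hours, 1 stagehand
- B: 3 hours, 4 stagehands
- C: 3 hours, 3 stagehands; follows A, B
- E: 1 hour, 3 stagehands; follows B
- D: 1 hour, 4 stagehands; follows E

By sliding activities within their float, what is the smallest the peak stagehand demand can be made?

4

Early-start (A@1, B@1, C@4, E@4, D@5) gives peak 7: h1:5  h2:5  h3:4  h4:6  h5:7  h6:3  h7:0  h8:0  h9:0.
Shift A→4, C→6, D→9.
Schedule A@4, B@1, C@6, E@4, D@9: h1:4  h2:4  h3:4  h4:4  h5:1  h6:3  h7:3  h8:3  h9:4 — peak 4.
Total stagehand-hours = 30 over 9 hours ⇒ peak ≥ ⌈30/9⌉ = 4, so 4 is optimal.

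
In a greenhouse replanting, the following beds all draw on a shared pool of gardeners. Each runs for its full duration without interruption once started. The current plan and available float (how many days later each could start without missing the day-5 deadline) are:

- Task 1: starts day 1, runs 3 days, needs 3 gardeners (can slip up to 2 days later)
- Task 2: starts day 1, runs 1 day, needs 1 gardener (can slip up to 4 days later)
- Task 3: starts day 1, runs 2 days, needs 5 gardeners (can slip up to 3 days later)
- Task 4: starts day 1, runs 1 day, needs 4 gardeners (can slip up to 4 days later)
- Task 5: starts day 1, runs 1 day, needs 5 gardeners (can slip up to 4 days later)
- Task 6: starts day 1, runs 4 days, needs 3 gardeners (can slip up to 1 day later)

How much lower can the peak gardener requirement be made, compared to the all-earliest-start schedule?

Early-start peak: d1:21  d2:11  d3:6  d4:3  d5:0 ⇒ 21.
Leveled (Task 1@1, Task 2@1, Task 3@4, Task 4@2, Task 5@1, Task 6@2): d1:9  d2:10  d3:6  d4:8  d5:8 ⇒ 10.
Reduction 21 − 10 = 11.

11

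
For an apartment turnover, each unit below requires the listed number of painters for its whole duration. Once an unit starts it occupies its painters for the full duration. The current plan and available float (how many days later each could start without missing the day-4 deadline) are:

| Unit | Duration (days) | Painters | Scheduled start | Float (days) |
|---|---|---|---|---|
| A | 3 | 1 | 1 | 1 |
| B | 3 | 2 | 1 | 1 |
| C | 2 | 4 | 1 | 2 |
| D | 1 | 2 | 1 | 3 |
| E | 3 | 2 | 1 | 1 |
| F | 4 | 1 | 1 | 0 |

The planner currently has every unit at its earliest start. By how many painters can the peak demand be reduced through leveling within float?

2

Early-start peak: d1:12  d2:10  d3:6  d4:1 ⇒ 12.
Leveled (A@1, B@1, C@1, D@1, E@2, F@1): d1:10  d2:10  d3:6  d4:3 ⇒ 10.
Reduction 12 − 10 = 2.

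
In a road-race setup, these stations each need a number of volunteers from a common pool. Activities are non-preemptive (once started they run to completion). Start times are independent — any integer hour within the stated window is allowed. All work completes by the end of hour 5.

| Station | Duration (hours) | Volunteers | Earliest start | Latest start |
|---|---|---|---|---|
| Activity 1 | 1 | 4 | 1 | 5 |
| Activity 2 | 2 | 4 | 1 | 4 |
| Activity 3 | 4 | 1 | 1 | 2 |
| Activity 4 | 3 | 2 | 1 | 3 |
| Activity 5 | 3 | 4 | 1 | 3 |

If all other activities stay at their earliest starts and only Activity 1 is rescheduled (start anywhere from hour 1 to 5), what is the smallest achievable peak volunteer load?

11

Activity 1@1: h1:15  h2:11  h3:7  h4:1  h5:0 → peak 15
Activity 1@2: h1:11  h2:15  h3:7  h4:1  h5:0 → peak 15
Activity 1@3: h1:11  h2:11  h3:11  h4:1  h5:0 → peak 11
Activity 1@4: h1:11  h2:11  h3:7  h4:5  h5:0 → peak 11
Activity 1@5: h1:11  h2:11  h3:7  h4:1  h5:4 → peak 11
Best is Activity 1@3, peak 11.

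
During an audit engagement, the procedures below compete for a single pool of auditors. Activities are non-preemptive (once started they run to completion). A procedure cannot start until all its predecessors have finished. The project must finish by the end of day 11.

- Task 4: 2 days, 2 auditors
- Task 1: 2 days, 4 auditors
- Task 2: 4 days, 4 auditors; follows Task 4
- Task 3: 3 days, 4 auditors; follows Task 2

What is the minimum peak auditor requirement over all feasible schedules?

4

Early-start (Task 4@1, Task 1@1, Task 2@3, Task 3@7) gives peak 6: d1:6  d2:6  d3:4  d4:4  d5:4  d6:4  d7:4  d8:4  d9:4  d10:0  d11:0.
Shift Task 1→3, Task 2→5, Task 3→9.
Schedule Task 4@1, Task 1@3, Task 2@5, Task 3@9: d1:2  d2:2  d3:4  d4:4  d5:4  d6:4  d7:4  d8:4  d9:4  d10:4  d11:4 — peak 4.
Total auditor-days = 40 over 11 days ⇒ peak ≥ ⌈40/11⌉ = 4, so 4 is optimal.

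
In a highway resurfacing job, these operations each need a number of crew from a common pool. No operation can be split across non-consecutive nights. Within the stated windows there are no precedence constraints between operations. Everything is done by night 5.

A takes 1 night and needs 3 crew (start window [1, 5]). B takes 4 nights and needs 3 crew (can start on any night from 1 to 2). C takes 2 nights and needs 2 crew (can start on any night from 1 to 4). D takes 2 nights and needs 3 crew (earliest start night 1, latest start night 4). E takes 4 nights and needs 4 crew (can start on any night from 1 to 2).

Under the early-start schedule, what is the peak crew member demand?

Early-start schedule: A@1, B@1, C@1, D@1, E@1.
Load per night: night 1: 15, night 2: 12, night 3: 7, night 4: 7, night 5: 0.
Peak is 15.

15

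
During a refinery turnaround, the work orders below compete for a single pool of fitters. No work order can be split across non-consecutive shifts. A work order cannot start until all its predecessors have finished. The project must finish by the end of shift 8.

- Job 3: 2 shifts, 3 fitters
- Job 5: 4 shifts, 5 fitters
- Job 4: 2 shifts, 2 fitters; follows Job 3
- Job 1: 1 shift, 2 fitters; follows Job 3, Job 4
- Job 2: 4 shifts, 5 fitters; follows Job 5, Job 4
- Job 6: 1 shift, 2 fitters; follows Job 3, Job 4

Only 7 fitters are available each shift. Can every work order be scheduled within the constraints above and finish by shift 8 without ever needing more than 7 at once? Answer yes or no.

no

The minimum achievable peak is 8; 7 < 8, so no feasible schedule stays within the cap.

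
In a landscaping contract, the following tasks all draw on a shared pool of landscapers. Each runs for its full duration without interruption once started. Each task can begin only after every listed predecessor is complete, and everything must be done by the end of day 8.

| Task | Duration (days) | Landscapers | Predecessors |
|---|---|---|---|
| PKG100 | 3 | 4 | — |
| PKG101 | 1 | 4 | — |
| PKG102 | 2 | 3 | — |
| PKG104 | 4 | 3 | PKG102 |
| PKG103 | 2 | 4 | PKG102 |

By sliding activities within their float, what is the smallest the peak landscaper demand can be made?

7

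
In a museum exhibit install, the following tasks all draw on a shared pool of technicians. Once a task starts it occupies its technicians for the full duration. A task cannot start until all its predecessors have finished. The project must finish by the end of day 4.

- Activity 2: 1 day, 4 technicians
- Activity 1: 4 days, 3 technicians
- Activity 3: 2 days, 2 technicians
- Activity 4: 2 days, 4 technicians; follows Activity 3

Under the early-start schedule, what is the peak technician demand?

9

Early-start schedule: Activity 2@1, Activity 1@1, Activity 3@1, Activity 4@3.
Load per day: day 1: 9, day 2: 5, day 3: 7, day 4: 7.
Peak is 9.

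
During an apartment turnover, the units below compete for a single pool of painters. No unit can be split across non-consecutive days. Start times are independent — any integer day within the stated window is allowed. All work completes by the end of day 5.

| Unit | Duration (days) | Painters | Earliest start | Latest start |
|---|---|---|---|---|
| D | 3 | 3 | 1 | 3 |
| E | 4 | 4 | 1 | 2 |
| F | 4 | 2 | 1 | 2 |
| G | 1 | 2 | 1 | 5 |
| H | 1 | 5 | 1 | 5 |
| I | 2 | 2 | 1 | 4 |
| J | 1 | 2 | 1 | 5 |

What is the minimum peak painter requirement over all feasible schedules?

Early-start (D@1, E@1, F@1, G@1, H@1, I@1, J@1) gives peak 20: d1:20  d2:11  d3:9  d4:6  d5:0.
Shift G→4, H→5, I→4, J→5.
Schedule D@1, E@1, F@1, G@4, H@5, I@4, J@5: d1:9  d2:9  d3:9  d4:10  d5:9 — peak 10.
Total painter-days = 46 over 5 days ⇒ peak ≥ ⌈46/5⌉ = 10, so 10 is optimal.

10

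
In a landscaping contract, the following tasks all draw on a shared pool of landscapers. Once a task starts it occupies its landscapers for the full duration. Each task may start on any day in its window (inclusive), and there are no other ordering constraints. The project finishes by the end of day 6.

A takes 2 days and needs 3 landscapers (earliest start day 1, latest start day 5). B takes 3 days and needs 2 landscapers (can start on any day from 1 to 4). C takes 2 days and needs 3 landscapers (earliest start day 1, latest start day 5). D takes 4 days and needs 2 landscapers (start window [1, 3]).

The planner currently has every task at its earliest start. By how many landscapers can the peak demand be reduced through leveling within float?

5

Early-start peak: d1:10  d2:10  d3:4  d4:2  d5:0  d6:0 ⇒ 10.
Leveled (A@1, B@1, C@4, D@3): d1:5  d2:5  d3:4  d4:5  d5:5  d6:2 ⇒ 5.
Reduction 10 − 5 = 5.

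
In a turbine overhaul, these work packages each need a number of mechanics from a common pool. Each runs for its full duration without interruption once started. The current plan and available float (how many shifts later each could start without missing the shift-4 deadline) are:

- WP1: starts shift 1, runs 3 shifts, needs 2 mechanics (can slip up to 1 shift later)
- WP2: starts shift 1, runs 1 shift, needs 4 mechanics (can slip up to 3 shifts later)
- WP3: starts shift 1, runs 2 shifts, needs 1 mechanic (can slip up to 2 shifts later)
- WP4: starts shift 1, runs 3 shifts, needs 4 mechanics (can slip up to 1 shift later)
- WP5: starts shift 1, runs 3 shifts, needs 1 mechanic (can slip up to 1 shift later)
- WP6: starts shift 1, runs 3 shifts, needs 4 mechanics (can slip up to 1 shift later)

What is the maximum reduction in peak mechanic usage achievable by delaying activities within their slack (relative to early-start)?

4

Early-start peak: s1:16  s2:12  s3:11  s4:0 ⇒ 16.
Leveled (WP1@1, WP2@1, WP3@1, WP4@1, WP5@1, WP6@2): s1:12  s2:12  s3:11  s4:4 ⇒ 12.
Reduction 16 − 12 = 4.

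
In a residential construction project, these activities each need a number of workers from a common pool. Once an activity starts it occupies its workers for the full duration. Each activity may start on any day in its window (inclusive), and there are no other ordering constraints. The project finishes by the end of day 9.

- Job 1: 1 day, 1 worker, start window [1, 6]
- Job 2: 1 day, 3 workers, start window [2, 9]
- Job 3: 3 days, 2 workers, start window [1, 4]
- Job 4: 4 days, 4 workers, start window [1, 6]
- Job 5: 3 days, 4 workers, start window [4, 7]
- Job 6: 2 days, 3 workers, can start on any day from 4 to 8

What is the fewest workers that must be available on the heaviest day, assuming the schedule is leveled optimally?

Early-start (Job 1@1, Job 2@2, Job 3@1, Job 4@1, Job 5@4, Job 6@4) gives peak 11: d1:7  d2:9  d3:6  d4:11  d5:7  d6:4  d7:0  d8:0  d9:0.
Shift Job 2→5, Job 3→2, Job 5→7, Job 6→5.
Schedule Job 1@1, Job 2@5, Job 3@2, Job 4@1, Job 5@7, Job 6@5: d1:5  d2:6  d3:6  d4:6  d5:6  d6:3  d7:4  d8:4  d9:4 — peak 6.

6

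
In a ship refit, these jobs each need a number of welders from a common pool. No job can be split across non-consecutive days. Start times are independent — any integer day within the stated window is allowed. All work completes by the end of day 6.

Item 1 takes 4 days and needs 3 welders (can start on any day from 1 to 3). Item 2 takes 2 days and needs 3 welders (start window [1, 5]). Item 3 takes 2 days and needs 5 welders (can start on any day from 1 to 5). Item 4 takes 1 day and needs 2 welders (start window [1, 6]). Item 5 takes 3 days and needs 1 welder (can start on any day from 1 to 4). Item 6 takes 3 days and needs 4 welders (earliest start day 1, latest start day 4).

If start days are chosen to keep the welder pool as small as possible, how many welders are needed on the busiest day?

8

Early-start (Item 1@1, Item 2@1, Item 3@1, Item 4@1, Item 5@1, Item 6@1) gives peak 18: d1:18  d2:16  d3:8  d4:3  d5:0  d6:0.
Shift Item 2→4, Item 3→5, Item 4→4.
Schedule Item 1@1, Item 2@4, Item 3@5, Item 4@4, Item 5@1, Item 6@1: d1:8  d2:8  d3:8  d4:8  d5:8  d6:5 — peak 8.
Total welder-days = 45 over 6 days ⇒ peak ≥ ⌈45/6⌉ = 8, so 8 is optimal.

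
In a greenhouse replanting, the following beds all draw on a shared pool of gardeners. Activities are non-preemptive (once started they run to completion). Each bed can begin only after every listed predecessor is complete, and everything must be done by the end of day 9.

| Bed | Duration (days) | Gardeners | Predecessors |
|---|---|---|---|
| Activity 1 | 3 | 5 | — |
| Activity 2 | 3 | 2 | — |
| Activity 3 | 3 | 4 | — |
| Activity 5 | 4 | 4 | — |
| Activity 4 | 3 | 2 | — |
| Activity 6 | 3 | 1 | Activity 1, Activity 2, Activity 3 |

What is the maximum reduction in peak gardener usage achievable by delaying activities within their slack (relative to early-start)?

9

Early-start peak: d1:17  d2:17  d3:17  d4:5  d5:1  d6:1  d7:0  d8:0  d9:0 ⇒ 17.
Leveled (Activity 1@1, Activity 2@1, Activity 3@4, Activity 5@4, Activity 4@7, Activity 6@7): d1:7  d2:7  d3:7  d4:8  d5:8  d6:8  d7:7  d8:3  d9:3 ⇒ 8.
Reduction 17 − 8 = 9.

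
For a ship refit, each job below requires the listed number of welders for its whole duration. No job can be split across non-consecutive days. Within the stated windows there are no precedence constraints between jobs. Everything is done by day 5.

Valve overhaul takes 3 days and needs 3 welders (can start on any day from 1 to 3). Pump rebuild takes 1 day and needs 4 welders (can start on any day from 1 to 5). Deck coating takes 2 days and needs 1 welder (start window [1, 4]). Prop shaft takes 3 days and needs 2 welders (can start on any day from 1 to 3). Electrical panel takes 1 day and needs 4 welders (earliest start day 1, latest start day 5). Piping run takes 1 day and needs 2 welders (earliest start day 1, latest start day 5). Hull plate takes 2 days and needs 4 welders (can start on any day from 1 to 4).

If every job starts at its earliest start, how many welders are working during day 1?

At early start, day 1 has: Valve overhaul, Pump rebuild, Deck coating, Prop shaft, Electrical panel, Piping run, Hull plate.
Demand: 3 + 4 + 1 + 2 + 4 + 2 + 4 = 20.

20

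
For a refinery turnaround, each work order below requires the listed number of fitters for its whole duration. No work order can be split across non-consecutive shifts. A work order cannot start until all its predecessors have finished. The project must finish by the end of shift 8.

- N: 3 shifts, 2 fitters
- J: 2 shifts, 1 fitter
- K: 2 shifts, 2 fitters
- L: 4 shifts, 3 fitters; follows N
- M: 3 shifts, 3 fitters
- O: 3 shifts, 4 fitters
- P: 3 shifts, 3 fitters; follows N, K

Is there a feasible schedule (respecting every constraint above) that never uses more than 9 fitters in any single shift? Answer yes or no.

Schedule N@1, J@1, K@1, L@4, M@1, O@3, P@6: s1:8  s2:8  s3:9  s4:7  s5:7  s6:6  s7:6  s8:3 — peak 9 ≤ 9.

yes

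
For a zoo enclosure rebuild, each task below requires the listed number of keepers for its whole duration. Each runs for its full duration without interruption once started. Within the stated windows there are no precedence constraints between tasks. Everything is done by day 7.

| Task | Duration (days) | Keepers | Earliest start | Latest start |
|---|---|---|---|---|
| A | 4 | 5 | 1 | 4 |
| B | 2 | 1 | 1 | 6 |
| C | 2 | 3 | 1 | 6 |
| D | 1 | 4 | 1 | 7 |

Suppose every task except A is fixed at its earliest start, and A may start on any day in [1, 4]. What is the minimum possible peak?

8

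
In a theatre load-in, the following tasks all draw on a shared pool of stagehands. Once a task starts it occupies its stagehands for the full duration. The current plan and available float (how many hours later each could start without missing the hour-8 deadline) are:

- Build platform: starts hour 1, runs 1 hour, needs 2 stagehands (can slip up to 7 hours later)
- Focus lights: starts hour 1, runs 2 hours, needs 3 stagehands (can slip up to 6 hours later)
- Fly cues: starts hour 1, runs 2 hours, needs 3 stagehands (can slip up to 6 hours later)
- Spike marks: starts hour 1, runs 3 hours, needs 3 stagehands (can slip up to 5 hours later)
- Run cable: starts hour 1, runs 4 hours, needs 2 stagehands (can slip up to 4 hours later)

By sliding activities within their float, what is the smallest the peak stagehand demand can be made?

5

Early-start (Build platform@1, Focus lights@1, Fly cues@1, Spike marks@1, Run cable@1) gives peak 13: h1:13  h2:11  h3:5  h4:2  h5:0  h6:0  h7:0  h8:0.
Shift Fly cues→3, Spike marks→5, Run cable→2.
Schedule Build platform@1, Focus lights@1, Fly cues@3, Spike marks@5, Run cable@2: h1:5  h2:5  h3:5  h4:5  h5:5  h6:3  h7:3  h8:0 — peak 5.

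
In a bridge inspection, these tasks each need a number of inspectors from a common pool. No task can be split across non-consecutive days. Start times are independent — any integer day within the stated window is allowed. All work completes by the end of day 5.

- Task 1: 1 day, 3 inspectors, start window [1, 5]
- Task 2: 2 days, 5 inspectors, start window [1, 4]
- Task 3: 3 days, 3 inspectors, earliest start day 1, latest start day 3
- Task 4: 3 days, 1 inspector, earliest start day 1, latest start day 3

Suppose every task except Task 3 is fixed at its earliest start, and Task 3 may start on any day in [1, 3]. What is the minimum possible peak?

9

Task 3@1: d1:12  d2:9  d3:4  d4:0  d5:0 → peak 12
Task 3@2: d1:9  d2:9  d3:4  d4:3  d5:0 → peak 9
Task 3@3: d1:9  d2:6  d3:4  d4:3  d5:3 → peak 9
Best is Task 3@2, peak 9.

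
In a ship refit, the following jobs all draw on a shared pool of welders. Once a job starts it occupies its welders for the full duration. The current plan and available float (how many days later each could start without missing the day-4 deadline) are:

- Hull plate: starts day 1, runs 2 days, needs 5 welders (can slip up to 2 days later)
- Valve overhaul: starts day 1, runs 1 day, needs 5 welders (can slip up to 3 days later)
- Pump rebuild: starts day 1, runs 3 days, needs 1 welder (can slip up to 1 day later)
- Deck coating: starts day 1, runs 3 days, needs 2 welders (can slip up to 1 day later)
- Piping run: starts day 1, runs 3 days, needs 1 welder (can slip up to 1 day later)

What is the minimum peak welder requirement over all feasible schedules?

9

Early-start (Hull plate@1, Valve overhaul@1, Pump rebuild@1, Deck coating@1, Piping run@1) gives peak 14: d1:14  d2:9  d3:4  d4:0.
Shift Valve overhaul→3.
Schedule Hull plate@1, Valve overhaul@3, Pump rebuild@1, Deck coating@1, Piping run@1: d1:9  d2:9  d3:9  d4:0 — peak 9.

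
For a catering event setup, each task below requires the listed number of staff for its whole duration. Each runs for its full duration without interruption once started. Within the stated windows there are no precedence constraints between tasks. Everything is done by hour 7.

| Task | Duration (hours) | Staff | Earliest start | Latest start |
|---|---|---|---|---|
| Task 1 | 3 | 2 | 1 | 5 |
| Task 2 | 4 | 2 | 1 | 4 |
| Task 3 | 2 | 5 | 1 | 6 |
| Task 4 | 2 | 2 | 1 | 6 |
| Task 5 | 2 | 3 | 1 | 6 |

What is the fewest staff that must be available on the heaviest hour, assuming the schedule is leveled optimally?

Early-start (Task 1@1, Task 2@1, Task 3@1, Task 4@1, Task 5@1) gives peak 14: h1:14  h2:14  h3:4  h4:2  h5:0  h6:0  h7:0.
Shift Task 3→6, Task 5→4.
Schedule Task 1@1, Task 2@1, Task 3@6, Task 4@1, Task 5@4: h1:6  h2:6  h3:4  h4:5  h5:3  h6:5  h7:5 — peak 6.

6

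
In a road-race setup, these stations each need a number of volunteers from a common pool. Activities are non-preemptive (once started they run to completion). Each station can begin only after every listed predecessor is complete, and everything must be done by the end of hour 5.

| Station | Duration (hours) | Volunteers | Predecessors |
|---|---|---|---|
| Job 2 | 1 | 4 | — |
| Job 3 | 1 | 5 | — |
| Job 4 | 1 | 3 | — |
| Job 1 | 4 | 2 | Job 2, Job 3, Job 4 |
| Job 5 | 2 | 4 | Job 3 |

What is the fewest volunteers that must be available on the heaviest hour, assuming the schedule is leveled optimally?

Schedule Job 2@1, Job 3@1, Job 4@1, Job 1@2, Job 5@2: h1:12  h2:6  h3:6  h4:2  h5:2 — peak 12.
No arrangement of the 3 feasible schedules does better.

12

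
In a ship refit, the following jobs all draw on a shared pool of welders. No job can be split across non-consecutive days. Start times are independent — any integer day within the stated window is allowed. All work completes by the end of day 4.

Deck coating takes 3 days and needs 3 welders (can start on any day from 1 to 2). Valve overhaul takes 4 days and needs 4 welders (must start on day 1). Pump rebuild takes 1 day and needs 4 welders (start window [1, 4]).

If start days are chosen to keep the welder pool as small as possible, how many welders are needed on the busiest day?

8

Early-start (Deck coating@1, Valve overhaul@1, Pump rebuild@1) gives peak 11: d1:11  d2:7  d3:7  d4:4.
Shift Pump rebuild→4.
Schedule Deck coating@1, Valve overhaul@1, Pump rebuild@4: d1:7  d2:7  d3:7  d4:8 — peak 8.
Total welder-days = 29 over 4 days ⇒ peak ≥ ⌈29/4⌉ = 8, so 8 is optimal.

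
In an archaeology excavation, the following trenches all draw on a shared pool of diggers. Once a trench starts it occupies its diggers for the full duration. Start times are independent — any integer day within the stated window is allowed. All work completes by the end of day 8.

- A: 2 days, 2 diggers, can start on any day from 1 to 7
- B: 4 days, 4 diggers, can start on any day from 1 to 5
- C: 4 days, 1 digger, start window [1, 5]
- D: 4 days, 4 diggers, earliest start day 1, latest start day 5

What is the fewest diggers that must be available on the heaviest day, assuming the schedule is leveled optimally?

6

Early-start (A@1, B@1, C@1, D@1) gives peak 11: d1:11  d2:11  d3:9  d4:9  d5:0  d6:0  d7:0  d8:0.
Shift C→3, D→5.
Schedule A@1, B@1, C@3, D@5: d1:6  d2:6  d3:5  d4:5  d5:5  d6:5  d7:4  d8:4 — peak 6.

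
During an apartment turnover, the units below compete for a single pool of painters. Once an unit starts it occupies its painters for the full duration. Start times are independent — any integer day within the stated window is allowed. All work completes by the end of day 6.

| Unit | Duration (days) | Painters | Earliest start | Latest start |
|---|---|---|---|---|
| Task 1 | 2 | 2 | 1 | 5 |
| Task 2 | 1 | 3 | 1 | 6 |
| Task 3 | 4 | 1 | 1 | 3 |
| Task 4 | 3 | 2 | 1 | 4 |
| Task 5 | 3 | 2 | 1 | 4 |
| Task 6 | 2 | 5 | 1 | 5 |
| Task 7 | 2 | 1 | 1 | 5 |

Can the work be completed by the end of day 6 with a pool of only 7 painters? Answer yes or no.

Schedule Task 1@1, Task 2@1, Task 3@3, Task 4@2, Task 5@2, Task 6@5, Task 7@3: d1:5  d2:6  d3:6  d4:6  d5:6  d6:6 — peak 6 ≤ 7.

yes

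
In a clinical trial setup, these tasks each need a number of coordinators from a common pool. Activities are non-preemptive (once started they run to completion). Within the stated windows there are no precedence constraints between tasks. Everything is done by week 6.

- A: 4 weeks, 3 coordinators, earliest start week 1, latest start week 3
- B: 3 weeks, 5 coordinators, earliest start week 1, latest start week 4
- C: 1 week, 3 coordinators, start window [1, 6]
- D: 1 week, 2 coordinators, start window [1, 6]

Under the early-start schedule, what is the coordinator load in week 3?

8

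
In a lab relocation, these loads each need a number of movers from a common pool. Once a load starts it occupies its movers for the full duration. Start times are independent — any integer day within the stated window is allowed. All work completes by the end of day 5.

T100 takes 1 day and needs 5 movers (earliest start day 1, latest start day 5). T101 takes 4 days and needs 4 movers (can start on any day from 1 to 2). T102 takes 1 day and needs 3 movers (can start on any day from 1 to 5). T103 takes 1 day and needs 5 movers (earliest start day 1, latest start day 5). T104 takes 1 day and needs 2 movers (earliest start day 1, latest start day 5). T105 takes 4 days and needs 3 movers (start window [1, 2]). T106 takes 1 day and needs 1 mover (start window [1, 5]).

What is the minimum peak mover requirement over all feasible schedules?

10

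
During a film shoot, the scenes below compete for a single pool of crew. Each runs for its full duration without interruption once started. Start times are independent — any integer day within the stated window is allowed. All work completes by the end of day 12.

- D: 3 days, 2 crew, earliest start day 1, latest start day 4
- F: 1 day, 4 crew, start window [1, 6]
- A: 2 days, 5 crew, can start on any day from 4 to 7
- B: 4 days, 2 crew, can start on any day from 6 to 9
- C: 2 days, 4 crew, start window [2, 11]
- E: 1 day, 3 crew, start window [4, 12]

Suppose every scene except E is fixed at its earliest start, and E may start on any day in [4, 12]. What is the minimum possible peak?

6

E@4: d1:6  d2:6  d3:6  d4:8  d5:5  d6:2  d7:2  d8:2  d9:2  d10:0  d11:0  d12:0 → peak 8
E@5: d1:6  d2:6  d3:6  d4:5  d5:8  d6:2  d7:2  d8:2  d9:2  d10:0  d11:0  d12:0 → peak 8
E@6: d1:6  d2:6  d3:6  d4:5  d5:5  d6:5  d7:2  d8:2  d9:2  d10:0  d11:0  d12:0 → peak 6
E@7: d1:6  d2:6  d3:6  d4:5  d5:5  d6:2  d7:5  d8:2  d9:2  d10:0  d11:0  d12:0 → peak 6
E@8: d1:6  d2:6  d3:6  d4:5  d5:5  d6:2  d7:2  d8:5  d9:2  d10:0  d11:0  d12:0 → peak 6
E@9: d1:6  d2:6  d3:6  d4:5  d5:5  d6:2  d7:2  d8:2  d9:5  d10:0  d11:0  d12:0 → peak 6
E@10: d1:6  d2:6  d3:6  d4:5  d5:5  d6:2  d7:2  d8:2  d9:2  d10:3  d11:0  d12:0 → peak 6
E@11: d1:6  d2:6  d3:6  d4:5  d5:5  d6:2  d7:2  d8:2  d9:2  d10:0  d11:3  d12:0 → peak 6
E@12: d1:6  d2:6  d3:6  d4:5  d5:5  d6:2  d7:2  d8:2  d9:2  d10:0  d11:0  d12:3 → peak 6
Best is E@6, peak 6.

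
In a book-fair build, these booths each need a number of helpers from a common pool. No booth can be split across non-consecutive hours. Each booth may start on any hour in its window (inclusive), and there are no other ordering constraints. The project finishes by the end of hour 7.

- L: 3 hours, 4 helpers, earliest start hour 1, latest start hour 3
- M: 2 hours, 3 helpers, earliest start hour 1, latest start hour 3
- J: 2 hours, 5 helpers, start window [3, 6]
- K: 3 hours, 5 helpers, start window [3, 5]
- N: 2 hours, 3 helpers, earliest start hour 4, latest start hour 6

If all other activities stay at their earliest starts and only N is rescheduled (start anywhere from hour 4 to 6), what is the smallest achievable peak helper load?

N@4: h1:7  h2:7  h3:14  h4:13  h5:8  h6:0  h7:0 → peak 14
N@5: h1:7  h2:7  h3:14  h4:10  h5:8  h6:3  h7:0 → peak 14
N@6: h1:7  h2:7  h3:14  h4:10  h5:5  h6:3  h7:3 → peak 14
Best is N@4, peak 14.

14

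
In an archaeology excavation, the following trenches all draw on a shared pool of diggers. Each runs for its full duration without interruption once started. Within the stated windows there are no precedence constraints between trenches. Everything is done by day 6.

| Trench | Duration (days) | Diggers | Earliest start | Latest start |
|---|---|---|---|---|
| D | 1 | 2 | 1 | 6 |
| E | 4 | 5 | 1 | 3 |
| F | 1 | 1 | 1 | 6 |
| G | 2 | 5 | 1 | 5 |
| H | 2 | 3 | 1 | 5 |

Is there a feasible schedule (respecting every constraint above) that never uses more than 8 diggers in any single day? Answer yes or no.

yes

Schedule D@1, E@1, F@1, G@5, H@2: d1:8  d2:8  d3:8  d4:5  d5:5  d6:5 — peak 8 ≤ 8.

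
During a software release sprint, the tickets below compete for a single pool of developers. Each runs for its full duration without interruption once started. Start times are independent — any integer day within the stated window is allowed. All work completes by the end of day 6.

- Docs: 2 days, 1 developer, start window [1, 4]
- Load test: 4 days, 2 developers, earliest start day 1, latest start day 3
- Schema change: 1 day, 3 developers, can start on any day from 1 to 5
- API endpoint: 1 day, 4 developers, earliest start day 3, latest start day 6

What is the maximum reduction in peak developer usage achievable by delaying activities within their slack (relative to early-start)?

2

Early-start peak: d1:6  d2:3  d3:6  d4:2  d5:0  d6:0 ⇒ 6.
Leveled (Docs@1, Load test@1, Schema change@5, API endpoint@6): d1:3  d2:3  d3:2  d4:2  d5:3  d6:4 ⇒ 4.
Reduction 6 − 4 = 2.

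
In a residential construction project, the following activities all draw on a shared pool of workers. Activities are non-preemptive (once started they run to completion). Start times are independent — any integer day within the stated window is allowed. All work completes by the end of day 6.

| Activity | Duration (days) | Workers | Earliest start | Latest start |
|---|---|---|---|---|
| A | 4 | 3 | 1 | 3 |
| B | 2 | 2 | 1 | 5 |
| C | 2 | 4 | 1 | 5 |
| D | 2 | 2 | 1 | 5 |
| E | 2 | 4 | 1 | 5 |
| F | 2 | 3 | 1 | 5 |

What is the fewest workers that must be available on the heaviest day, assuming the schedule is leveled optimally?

Early-start (A@1, B@1, C@1, D@1, E@1, F@1) gives peak 18: d1:18  d2:18  d3:3  d4:3  d5:0  d6:0.
Shift C→3, E→5, F→5.
Schedule A@1, B@1, C@3, D@1, E@5, F@5: d1:7  d2:7  d3:7  d4:7  d5:7  d6:7 — peak 7.
Total worker-days = 42 over 6 days ⇒ peak ≥ ⌈42/6⌉ = 7, so 7 is optimal.

7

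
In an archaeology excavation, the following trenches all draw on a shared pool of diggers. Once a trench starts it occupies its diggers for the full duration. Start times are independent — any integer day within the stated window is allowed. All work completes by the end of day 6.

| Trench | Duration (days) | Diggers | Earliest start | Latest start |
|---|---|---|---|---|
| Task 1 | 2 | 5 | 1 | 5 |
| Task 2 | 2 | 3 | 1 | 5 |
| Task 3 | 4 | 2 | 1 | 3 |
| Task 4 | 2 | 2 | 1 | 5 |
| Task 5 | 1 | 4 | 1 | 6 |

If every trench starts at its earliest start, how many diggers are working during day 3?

2

At early start, day 3 has: Task 3.
Demand: 2 = 2.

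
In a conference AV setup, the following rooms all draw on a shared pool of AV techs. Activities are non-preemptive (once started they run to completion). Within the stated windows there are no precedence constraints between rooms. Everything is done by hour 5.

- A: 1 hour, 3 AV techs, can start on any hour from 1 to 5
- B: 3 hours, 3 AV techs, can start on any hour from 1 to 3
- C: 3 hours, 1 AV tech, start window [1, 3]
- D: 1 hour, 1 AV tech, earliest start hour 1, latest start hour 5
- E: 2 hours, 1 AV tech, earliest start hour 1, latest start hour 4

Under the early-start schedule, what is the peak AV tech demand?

Early-start schedule: A@1, B@1, C@1, D@1, E@1.
Load per hour: hour 1: 9, hour 2: 5, hour 3: 4, hour 4: 0, hour 5: 0.
Peak is 9.

9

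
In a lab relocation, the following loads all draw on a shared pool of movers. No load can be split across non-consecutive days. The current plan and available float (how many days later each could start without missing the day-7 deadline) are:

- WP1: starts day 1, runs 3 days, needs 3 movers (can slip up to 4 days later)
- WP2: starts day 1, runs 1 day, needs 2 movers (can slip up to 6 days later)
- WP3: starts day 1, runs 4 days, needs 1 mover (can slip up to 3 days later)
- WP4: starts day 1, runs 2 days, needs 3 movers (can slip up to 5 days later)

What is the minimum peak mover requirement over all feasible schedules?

Early-start (WP1@1, WP2@1, WP3@1, WP4@1) gives peak 9: d1:9  d2:7  d3:4  d4:1  d5:0  d6:0  d7:0.
Shift WP2→4, WP4→5.
Schedule WP1@1, WP2@4, WP3@1, WP4@5: d1:4  d2:4  d3:4  d4:3  d5:3  d6:3  d7:0 — peak 4.

4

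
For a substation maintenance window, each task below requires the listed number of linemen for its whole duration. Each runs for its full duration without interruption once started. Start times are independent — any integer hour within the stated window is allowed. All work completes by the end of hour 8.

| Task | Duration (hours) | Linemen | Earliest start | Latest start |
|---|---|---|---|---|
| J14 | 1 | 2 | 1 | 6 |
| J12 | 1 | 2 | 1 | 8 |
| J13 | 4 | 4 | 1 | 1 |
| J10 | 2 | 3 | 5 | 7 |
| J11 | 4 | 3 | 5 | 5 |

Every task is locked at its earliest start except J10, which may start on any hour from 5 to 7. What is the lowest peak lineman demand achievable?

J10@5: h1:8  h2:4  h3:4  h4:4  h5:6  h6:6  h7:3  h8:3 → peak 8
J10@6: h1:8  h2:4  h3:4  h4:4  h5:3  h6:6  h7:6  h8:3 → peak 8
J10@7: h1:8  h2:4  h3:4  h4:4  h5:3  h6:3  h7:6  h8:6 → peak 8
Best is J10@5, peak 8.

8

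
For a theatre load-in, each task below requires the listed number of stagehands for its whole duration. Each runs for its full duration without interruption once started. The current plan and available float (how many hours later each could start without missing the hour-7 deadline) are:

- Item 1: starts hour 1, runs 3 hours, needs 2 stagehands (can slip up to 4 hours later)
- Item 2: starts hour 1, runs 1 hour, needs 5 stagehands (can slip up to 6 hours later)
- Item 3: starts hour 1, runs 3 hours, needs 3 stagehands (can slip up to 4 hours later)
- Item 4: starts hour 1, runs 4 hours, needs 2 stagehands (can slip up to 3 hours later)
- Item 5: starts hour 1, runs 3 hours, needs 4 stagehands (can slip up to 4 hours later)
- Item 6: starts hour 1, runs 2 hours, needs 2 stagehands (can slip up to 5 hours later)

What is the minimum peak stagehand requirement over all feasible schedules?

Early-start (Item 1@1, Item 2@1, Item 3@1, Item 4@1, Item 5@1, Item 6@1) gives peak 18: h1:18  h2:13  h3:11  h4:2  h5:0  h6:0  h7:0.
Shift Item 3→2, Item 4→2, Item 5→5, Item 6→6.
Schedule Item 1@1, Item 2@1, Item 3@2, Item 4@2, Item 5@5, Item 6@6: h1:7  h2:7  h3:7  h4:5  h5:6  h6:6  h7:6 — peak 7.
Total stagehand-hours = 44 over 7 hours ⇒ peak ≥ ⌈44/7⌉ = 7, so 7 is optimal.

7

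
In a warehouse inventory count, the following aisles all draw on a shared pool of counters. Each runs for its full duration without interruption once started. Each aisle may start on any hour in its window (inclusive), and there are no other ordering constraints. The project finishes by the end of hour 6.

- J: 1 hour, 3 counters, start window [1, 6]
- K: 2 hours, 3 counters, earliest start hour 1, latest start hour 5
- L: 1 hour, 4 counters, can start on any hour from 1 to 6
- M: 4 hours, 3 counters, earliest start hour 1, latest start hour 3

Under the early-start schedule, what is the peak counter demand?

13

Early-start schedule: J@1, K@1, L@1, M@1.
Load per hour: hour 1: 13, hour 2: 6, hour 3: 3, hour 4: 3, hour 5: 0, hour 6: 0.
Peak is 13.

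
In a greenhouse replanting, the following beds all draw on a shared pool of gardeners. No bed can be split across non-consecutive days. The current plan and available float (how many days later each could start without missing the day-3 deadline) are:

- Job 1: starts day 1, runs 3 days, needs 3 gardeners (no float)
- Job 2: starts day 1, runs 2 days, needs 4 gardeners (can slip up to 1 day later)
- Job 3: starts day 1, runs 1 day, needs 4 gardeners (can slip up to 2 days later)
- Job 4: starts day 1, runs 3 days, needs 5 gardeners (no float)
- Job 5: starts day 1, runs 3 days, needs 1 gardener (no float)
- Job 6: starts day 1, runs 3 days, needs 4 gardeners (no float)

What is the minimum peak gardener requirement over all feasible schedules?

17

Early-start (Job 1@1, Job 2@1, Job 3@1, Job 4@1, Job 5@1, Job 6@1) gives peak 21: d1:21  d2:17  d3:13.
Shift Job 3→3.
Schedule Job 1@1, Job 2@1, Job 3@3, Job 4@1, Job 5@1, Job 6@1: d1:17  d2:17  d3:17 — peak 17.
Total gardener-days = 51 over 3 days ⇒ peak ≥ ⌈51/3⌉ = 17, so 17 is optimal.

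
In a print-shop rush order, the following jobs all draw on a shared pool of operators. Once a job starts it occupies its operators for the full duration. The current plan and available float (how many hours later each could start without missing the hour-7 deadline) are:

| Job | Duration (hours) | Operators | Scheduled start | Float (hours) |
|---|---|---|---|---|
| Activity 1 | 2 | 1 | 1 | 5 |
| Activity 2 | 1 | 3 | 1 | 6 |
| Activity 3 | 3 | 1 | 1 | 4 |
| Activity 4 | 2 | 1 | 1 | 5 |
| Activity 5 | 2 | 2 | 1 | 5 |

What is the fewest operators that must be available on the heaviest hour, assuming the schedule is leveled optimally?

3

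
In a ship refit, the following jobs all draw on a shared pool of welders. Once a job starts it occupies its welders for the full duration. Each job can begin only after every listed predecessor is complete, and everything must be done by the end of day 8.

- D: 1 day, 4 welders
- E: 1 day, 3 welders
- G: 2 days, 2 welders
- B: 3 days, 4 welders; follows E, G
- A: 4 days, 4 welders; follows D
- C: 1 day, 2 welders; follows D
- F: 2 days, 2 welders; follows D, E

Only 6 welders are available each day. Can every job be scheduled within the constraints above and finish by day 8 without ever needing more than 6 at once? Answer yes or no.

no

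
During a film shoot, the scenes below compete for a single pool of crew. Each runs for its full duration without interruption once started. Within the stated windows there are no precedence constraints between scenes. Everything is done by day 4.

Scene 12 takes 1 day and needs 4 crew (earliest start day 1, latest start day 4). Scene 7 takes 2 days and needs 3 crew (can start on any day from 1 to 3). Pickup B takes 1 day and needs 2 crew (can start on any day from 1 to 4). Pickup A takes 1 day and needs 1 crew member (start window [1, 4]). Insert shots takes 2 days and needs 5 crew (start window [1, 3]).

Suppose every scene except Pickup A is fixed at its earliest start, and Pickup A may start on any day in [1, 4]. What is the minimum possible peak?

Pickup A@1: d1:15  d2:8  d3:0  d4:0 → peak 15
Pickup A@2: d1:14  d2:9  d3:0  d4:0 → peak 14
Pickup A@3: d1:14  d2:8  d3:1  d4:0 → peak 14
Pickup A@4: d1:14  d2:8  d3:0  d4:1 → peak 14
Best is Pickup A@2, peak 14.

14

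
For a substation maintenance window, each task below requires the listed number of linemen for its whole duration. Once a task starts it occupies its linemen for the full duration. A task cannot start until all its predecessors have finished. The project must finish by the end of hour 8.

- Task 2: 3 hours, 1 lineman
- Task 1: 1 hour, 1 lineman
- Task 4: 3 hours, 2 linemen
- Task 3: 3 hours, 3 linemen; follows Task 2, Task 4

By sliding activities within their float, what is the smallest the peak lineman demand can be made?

Early-start (Task 2@1, Task 1@1, Task 4@1, Task 3@4) gives peak 4: h1:4  h2:3  h3:3  h4:3  h5:3  h6:3  h7:0  h8:0.
Shift Task 4→2, Task 3→5.
Schedule Task 2@1, Task 1@1, Task 4@2, Task 3@5: h1:2  h2:3  h3:3  h4:2  h5:3  h6:3  h7:3  h8:0 — peak 3.
Total lineman-hours = 19 over 8 hours ⇒ peak ≥ ⌈19/8⌉ = 3, so 3 is optimal.

3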